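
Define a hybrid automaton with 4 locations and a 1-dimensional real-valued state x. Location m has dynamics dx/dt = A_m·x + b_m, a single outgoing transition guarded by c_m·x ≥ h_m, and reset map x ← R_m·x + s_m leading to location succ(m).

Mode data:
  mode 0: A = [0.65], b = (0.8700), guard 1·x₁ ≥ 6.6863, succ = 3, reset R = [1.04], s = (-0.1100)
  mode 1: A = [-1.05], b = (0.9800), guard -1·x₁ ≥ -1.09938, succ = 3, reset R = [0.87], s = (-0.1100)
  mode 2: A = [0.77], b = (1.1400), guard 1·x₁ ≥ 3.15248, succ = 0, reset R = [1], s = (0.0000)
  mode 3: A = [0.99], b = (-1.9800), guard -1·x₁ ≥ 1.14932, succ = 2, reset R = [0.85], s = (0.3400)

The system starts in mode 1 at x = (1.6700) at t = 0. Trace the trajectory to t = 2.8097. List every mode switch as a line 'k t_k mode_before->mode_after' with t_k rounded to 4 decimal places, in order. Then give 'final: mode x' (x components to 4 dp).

Mode 1: guard c·x = -1.0994 hit at Δt = 1.4189 (t = 1.4189), x⁻ = (1.0994) → reset → x⁺ = (0.8465), jump to mode 3
Mode 3: guard c·x = 1.1493 hit at Δt = 1.0145 (t = 2.4334), x⁻ = (-1.1493) → reset → x⁺ = (-0.6369), jump to mode 2
Mode 2: flow for 0.3763 to horizon, guard not reached → x = (-0.3534)

1 1.4189 1->3
2 2.4334 3->2
final: 2 -0.3534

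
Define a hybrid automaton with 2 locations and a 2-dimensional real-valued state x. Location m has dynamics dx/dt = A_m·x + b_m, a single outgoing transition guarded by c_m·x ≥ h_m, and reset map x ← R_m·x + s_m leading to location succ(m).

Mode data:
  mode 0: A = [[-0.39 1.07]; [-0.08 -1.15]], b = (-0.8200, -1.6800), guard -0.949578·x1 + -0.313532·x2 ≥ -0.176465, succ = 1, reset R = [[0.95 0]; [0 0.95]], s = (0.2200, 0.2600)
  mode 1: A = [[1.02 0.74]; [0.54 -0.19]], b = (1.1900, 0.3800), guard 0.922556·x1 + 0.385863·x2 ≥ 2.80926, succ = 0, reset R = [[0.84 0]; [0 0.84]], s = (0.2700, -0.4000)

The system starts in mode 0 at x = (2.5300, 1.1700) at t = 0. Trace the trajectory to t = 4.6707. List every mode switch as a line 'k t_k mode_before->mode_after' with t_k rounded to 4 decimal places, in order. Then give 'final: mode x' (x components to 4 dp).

1 1.2655 0->1
2 2.0817 1->0
3 3.0669 0->1
4 3.8950 1->0
final: 0 0.9909 -0.9866

Mode 0: guard c·x = -0.1765 hit at Δt = 1.2655 (t = 1.2655), x⁻ = (0.4901, -0.9215) → reset → x⁺ = (0.6856, -0.6155), jump to mode 1
Mode 1: guard c·x = 2.8093 hit at Δt = 0.8162 (t = 2.0817), x⁻ = (2.8711, 0.4160) → reset → x⁺ = (2.6817, -0.0505), jump to mode 0
Mode 0: guard c·x = -0.1765 hit at Δt = 0.9852 (t = 3.0669), x⁻ = (0.5405, -1.0740) → reset → x⁺ = (0.7334, -0.7603), jump to mode 1
Mode 1: guard c·x = 2.8093 hit at Δt = 0.8281 (t = 3.8950), x⁻ = (2.9103, 0.3222) → reset → x⁺ = (2.7147, -0.1293), jump to mode 0
Mode 0: flow for 0.7757 to horizon, guard not reached → x = (0.9909, -0.9866)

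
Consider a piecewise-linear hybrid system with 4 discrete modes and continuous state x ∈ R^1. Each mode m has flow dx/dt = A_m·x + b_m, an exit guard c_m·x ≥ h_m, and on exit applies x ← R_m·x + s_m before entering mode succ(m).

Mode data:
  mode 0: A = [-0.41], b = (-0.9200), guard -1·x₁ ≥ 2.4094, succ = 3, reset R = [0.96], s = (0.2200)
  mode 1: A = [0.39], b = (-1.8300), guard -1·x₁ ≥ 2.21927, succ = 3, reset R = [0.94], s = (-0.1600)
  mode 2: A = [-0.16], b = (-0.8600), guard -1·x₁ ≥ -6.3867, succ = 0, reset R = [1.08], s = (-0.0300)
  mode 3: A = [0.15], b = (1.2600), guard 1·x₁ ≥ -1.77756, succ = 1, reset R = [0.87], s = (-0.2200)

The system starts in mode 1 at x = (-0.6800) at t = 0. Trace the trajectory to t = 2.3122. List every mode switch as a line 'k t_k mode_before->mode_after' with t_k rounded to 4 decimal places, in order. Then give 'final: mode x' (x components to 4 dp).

1 0.6460 1->3
2 1.1352 3->1
3 1.3089 1->3
4 1.7981 3->1
5 1.9719 1->3
final: 3 -1.9238

Mode 1: guard c·x = 2.2193 hit at Δt = 0.6460 (t = 0.6460), x⁻ = (-2.2193) → reset → x⁺ = (-2.2461), jump to mode 3
Mode 3: guard c·x = -1.7776 hit at Δt = 0.4892 (t = 1.1352), x⁻ = (-1.7776) → reset → x⁺ = (-1.7665), jump to mode 1
Mode 1: guard c·x = 2.2193 hit at Δt = 0.1737 (t = 1.3089), x⁻ = (-2.2193) → reset → x⁺ = (-2.2461), jump to mode 3
Mode 3: guard c·x = -1.7776 hit at Δt = 0.4892 (t = 1.7981), x⁻ = (-1.7776) → reset → x⁺ = (-1.7665), jump to mode 1
Mode 1: guard c·x = 2.2193 hit at Δt = 0.1737 (t = 1.9719), x⁻ = (-2.2193) → reset → x⁺ = (-2.2461), jump to mode 3
Mode 3: flow for 0.3403 to horizon, guard not reached → x = (-1.9238)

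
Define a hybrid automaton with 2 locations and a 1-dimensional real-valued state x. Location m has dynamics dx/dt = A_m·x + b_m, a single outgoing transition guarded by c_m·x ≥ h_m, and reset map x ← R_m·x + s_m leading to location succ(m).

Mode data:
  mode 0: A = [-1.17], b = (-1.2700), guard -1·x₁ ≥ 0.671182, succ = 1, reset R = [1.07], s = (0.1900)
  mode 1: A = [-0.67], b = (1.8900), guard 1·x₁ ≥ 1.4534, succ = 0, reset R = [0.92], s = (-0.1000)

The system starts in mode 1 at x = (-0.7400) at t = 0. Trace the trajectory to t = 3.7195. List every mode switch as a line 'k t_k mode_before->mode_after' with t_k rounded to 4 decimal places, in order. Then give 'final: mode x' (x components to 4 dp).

Mode 1: guard c·x = 1.4534 hit at Δt = 1.4284 (t = 1.4284), x⁻ = (1.4534) → reset → x⁺ = (1.2371), jump to mode 0
Mode 0: guard c·x = 0.6712 hit at Δt = 1.4734 (t = 2.9018), x⁻ = (-0.6712) → reset → x⁺ = (-0.5282), jump to mode 1
Mode 1: flow for 0.8177 to horizon, guard not reached → x = (0.8845)

1 1.4284 1->0
2 2.9018 0->1
final: 1 0.8845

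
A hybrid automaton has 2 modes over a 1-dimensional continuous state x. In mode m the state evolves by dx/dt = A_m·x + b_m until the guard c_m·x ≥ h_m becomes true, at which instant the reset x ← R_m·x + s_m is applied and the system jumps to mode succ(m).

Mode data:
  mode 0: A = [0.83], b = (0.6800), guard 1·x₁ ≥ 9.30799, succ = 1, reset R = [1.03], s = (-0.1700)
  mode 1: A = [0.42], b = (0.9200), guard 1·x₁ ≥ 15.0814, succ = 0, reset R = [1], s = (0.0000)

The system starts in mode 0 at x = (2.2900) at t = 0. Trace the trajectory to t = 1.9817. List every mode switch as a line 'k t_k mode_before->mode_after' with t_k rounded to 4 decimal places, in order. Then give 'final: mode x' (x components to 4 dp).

Mode 0: guard c·x = 9.3080 hit at Δt = 1.4227 (t = 1.4227), x⁻ = (9.3080) → reset → x⁺ = (9.4172), jump to mode 1
Mode 1: flow for 0.5590 to horizon, guard not reached → x = (12.4890)

1 1.4227 0->1
final: 1 12.4890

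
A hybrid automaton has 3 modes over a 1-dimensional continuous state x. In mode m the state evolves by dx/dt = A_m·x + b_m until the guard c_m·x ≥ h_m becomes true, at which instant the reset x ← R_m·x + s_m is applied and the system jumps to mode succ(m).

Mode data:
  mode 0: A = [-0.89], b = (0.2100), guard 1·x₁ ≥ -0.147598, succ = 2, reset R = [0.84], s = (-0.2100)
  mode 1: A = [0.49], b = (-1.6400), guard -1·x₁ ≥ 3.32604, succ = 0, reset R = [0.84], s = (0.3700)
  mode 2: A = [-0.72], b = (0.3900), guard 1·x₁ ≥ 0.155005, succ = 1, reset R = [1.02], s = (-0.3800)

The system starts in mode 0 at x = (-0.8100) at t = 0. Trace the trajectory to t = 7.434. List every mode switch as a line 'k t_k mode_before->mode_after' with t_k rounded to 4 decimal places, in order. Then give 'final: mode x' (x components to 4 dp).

Mode 0: guard c·x = -0.1476 hit at Δt = 1.1272 (t = 1.1272), x⁻ = (-0.1476) → reset → x⁺ = (-0.3340), jump to mode 2
Mode 2: guard c·x = 0.1550 hit at Δt = 1.1353 (t = 2.2625), x⁻ = (0.1550) → reset → x⁺ = (-0.2219), jump to mode 1
Mode 1: guard c·x = 3.3260 hit at Δt = 1.2772 (t = 3.5397), x⁻ = (-3.3260) → reset → x⁺ = (-2.4239), jump to mode 0
Mode 0: guard c·x = -0.1476 hit at Δt = 2.1759 (t = 5.7156), x⁻ = (-0.1476) → reset → x⁺ = (-0.3340), jump to mode 2
Mode 2: guard c·x = 0.1550 hit at Δt = 1.1353 (t = 6.8509), x⁻ = (0.1550) → reset → x⁺ = (-0.2219), jump to mode 1
Mode 1: flow for 0.5831 to horizon, guard not reached → x = (-1.4022)

1 1.1272 0->2
2 2.2625 2->1
3 3.5397 1->0
4 5.7156 0->2
5 6.8509 2->1
final: 1 -1.4022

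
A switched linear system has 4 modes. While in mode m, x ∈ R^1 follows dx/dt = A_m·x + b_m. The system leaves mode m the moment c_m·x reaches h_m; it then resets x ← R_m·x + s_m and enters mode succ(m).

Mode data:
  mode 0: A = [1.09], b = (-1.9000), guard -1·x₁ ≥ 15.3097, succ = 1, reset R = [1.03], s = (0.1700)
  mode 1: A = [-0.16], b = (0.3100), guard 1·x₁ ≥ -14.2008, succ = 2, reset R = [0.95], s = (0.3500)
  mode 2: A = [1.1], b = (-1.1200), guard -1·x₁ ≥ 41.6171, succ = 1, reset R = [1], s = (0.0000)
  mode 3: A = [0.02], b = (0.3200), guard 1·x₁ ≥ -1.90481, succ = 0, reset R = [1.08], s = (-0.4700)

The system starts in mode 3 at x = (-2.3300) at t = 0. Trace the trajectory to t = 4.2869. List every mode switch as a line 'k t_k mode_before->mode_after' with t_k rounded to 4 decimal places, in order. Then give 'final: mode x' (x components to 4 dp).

1 1.5315 3->0
2 2.8018 0->1
3 3.3211 1->2
final: 2 -39.9471

Mode 3: guard c·x = -1.9048 hit at Δt = 1.5315 (t = 1.5315), x⁻ = (-1.9048) → reset → x⁺ = (-2.5272), jump to mode 0
Mode 0: guard c·x = 15.3097 hit at Δt = 1.2703 (t = 2.8018), x⁻ = (-15.3097) → reset → x⁺ = (-15.5990), jump to mode 1
Mode 1: guard c·x = -14.2008 hit at Δt = 0.5193 (t = 3.3211), x⁻ = (-14.2008) → reset → x⁺ = (-13.1408), jump to mode 2
Mode 2: flow for 0.9658 to horizon, guard not reached → x = (-39.9471)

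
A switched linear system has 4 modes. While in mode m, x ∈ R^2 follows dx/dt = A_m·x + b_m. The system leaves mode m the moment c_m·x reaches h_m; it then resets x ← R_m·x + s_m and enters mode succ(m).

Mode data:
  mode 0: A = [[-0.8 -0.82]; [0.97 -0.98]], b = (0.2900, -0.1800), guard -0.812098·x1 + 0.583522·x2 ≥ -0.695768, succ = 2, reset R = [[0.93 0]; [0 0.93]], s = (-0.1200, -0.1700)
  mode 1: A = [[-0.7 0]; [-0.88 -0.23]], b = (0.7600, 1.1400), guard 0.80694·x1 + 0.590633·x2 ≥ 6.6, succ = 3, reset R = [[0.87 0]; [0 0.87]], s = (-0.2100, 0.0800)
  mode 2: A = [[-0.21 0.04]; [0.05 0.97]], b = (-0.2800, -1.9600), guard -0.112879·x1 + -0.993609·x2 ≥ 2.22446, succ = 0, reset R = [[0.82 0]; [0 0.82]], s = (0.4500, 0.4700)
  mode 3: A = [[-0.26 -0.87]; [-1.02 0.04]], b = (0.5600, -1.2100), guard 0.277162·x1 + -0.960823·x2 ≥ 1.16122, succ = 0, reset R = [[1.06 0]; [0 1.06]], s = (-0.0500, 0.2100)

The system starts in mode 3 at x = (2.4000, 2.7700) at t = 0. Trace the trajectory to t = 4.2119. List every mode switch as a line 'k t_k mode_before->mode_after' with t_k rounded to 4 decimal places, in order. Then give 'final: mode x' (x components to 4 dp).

1 1.2370 3->0
2 1.9734 0->2
3 2.8161 2->0
4 3.8879 0->2
final: 2 0.5345 -0.9737

Mode 3: guard c·x = 1.1612 hit at Δt = 1.2370 (t = 1.2370), x⁻ = (1.5570, -0.7594) → reset → x⁺ = (1.6004, -0.5950), jump to mode 0
Mode 0: guard c·x = -0.6958 hit at Δt = 0.7364 (t = 1.9734), x⁻ = (1.0619, 0.2855) → reset → x⁺ = (0.8676, 0.0955), jump to mode 2
Mode 2: guard c·x = 2.2245 hit at Δt = 0.8427 (t = 2.8161), x⁻ = (0.4806, -2.2934) → reset → x⁺ = (0.8441, -1.4106), jump to mode 0
Mode 0: guard c·x = -0.6958 hit at Δt = 1.0718 (t = 3.8879), x⁻ = (0.8532, -0.0049) → reset → x⁺ = (0.6735, -0.1746), jump to mode 2
Mode 2: flow for 0.3240 to horizon, guard not reached → x = (0.5345, -0.9737)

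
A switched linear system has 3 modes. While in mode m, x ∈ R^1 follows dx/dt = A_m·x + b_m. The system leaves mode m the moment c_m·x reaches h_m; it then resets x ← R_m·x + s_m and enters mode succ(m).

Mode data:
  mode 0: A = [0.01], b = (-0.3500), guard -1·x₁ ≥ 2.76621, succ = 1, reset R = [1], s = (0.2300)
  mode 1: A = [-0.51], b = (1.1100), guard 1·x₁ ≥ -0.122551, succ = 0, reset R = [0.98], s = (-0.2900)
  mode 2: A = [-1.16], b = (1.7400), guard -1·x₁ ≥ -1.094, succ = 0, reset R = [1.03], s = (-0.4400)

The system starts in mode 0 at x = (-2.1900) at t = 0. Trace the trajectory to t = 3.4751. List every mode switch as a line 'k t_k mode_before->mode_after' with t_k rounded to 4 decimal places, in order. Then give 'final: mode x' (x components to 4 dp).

Mode 0: guard c·x = 2.7662 hit at Δt = 1.5375 (t = 1.5375), x⁻ = (-2.7662) → reset → x⁺ = (-2.5362), jump to mode 1
Mode 1: guard c·x = -0.1226 hit at Δt = 1.4074 (t = 2.9449), x⁻ = (-0.1226) → reset → x⁺ = (-0.4101), jump to mode 0
Mode 0: flow for 0.5302 to horizon, guard not reached → x = (-0.5983)

1 1.5375 0->1
2 2.9449 1->0
final: 0 -0.5983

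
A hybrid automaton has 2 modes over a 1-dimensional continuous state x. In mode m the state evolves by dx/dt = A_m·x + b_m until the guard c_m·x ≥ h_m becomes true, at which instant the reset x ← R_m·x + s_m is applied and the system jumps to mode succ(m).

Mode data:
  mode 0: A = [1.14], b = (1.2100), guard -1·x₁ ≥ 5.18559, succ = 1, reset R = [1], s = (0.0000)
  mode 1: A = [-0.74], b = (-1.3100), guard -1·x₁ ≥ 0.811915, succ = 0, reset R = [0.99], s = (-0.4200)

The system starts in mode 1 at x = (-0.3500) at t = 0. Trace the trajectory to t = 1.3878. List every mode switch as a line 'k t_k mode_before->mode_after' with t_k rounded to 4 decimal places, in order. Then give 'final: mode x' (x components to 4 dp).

Mode 1: guard c·x = 0.8119 hit at Δt = 0.5316 (t = 0.5316), x⁻ = (-0.8119) → reset → x⁺ = (-1.2238), jump to mode 0
Mode 0: flow for 0.8562 to horizon, guard not reached → x = (-1.4924)

1 0.5316 1->0
final: 0 -1.4924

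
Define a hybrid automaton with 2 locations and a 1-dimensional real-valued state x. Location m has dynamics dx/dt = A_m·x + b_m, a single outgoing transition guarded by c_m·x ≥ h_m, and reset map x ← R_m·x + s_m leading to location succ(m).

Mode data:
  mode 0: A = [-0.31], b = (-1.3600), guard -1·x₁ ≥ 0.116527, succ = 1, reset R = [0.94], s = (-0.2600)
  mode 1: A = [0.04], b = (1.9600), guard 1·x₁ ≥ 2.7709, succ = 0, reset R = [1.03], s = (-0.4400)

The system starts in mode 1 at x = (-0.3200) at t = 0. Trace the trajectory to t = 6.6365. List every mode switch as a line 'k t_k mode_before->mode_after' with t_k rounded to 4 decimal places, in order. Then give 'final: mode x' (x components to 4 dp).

1 1.5390 1->0
2 3.0401 0->1
3 4.6045 1->0
4 6.1056 0->1
final: 1 0.6741

Mode 1: guard c·x = 2.7709 hit at Δt = 1.5390 (t = 1.5390), x⁻ = (2.7709) → reset → x⁺ = (2.4140), jump to mode 0
Mode 0: guard c·x = 0.1165 hit at Δt = 1.5011 (t = 3.0401), x⁻ = (-0.1165) → reset → x⁺ = (-0.3695), jump to mode 1
Mode 1: guard c·x = 2.7709 hit at Δt = 1.5645 (t = 4.6045), x⁻ = (2.7709) → reset → x⁺ = (2.4140), jump to mode 0
Mode 0: guard c·x = 0.1165 hit at Δt = 1.5011 (t = 6.1056), x⁻ = (-0.1165) → reset → x⁺ = (-0.3695), jump to mode 1
Mode 1: flow for 0.5309 to horizon, guard not reached → x = (0.6741)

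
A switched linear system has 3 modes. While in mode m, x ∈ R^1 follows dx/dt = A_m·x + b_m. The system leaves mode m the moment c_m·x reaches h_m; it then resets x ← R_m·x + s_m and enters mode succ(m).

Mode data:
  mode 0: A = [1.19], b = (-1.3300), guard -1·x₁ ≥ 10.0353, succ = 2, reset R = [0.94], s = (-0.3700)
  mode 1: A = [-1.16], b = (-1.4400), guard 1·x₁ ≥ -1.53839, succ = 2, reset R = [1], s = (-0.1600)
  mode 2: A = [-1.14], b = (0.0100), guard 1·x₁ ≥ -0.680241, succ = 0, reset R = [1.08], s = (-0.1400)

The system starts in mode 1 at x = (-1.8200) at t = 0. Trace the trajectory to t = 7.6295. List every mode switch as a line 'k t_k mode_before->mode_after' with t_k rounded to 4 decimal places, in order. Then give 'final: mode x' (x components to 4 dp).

1 0.5749 1->2
2 1.3708 2->0
3 2.8182 0->2
4 5.1481 2->0
5 6.5955 0->2
final: 2 -3.0100

Mode 1: guard c·x = -1.5384 hit at Δt = 0.5749 (t = 0.5749), x⁻ = (-1.5384) → reset → x⁺ = (-1.6984), jump to mode 2
Mode 2: guard c·x = -0.6802 hit at Δt = 0.7959 (t = 1.3708), x⁻ = (-0.6802) → reset → x⁺ = (-0.8747), jump to mode 0
Mode 0: guard c·x = 10.0353 hit at Δt = 1.4474 (t = 2.8182), x⁻ = (-10.0353) → reset → x⁺ = (-9.8032), jump to mode 2
Mode 2: guard c·x = -0.6802 hit at Δt = 2.3299 (t = 5.1481), x⁻ = (-0.6802) → reset → x⁺ = (-0.8747), jump to mode 0
Mode 0: guard c·x = 10.0353 hit at Δt = 1.4474 (t = 6.5955), x⁻ = (-10.0353) → reset → x⁺ = (-9.8032), jump to mode 2
Mode 2: flow for 1.0340 to horizon, guard not reached → x = (-3.0100)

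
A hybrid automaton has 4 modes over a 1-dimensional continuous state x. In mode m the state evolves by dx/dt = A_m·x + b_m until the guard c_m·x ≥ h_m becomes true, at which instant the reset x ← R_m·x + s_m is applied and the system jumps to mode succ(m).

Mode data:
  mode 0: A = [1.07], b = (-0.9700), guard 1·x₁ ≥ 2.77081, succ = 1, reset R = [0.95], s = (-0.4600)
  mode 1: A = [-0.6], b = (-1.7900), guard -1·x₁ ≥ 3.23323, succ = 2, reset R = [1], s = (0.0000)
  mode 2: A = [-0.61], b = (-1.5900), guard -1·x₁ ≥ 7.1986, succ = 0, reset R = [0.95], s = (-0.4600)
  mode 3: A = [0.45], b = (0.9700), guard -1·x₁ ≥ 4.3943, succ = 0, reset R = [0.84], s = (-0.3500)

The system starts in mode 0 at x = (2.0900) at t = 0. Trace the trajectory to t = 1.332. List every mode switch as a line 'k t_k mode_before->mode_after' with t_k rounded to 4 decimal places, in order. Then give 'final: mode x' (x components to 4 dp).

1 0.4247 0->1
final: 1 0.0080

Mode 0: guard c·x = 2.7708 hit at Δt = 0.4247 (t = 0.4247), x⁻ = (2.7708) → reset → x⁺ = (2.1723), jump to mode 1
Mode 1: flow for 0.9073 to horizon, guard not reached → x = (0.0080)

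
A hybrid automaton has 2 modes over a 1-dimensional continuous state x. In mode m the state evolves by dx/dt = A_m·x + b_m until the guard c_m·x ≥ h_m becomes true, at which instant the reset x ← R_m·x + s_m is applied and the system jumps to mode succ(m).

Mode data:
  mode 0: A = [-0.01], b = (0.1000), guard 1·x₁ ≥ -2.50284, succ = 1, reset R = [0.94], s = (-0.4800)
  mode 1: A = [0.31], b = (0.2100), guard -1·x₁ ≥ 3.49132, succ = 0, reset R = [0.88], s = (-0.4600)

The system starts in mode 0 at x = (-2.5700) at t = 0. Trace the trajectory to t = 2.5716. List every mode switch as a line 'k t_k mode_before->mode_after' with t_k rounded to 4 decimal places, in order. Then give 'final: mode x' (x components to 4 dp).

Mode 0: guard c·x = -2.5028 hit at Δt = 0.5357 (t = 0.5357), x⁻ = (-2.5028) → reset → x⁺ = (-2.8327), jump to mode 1
Mode 1: guard c·x = 3.4913 hit at Δt = 0.8602 (t = 1.3959), x⁻ = (-3.4913) → reset → x⁺ = (-3.5324), jump to mode 0
Mode 0: flow for 1.1757 to horizon, guard not reached → x = (-3.3742)

1 0.5357 0->1
2 1.3959 1->0
final: 0 -3.3742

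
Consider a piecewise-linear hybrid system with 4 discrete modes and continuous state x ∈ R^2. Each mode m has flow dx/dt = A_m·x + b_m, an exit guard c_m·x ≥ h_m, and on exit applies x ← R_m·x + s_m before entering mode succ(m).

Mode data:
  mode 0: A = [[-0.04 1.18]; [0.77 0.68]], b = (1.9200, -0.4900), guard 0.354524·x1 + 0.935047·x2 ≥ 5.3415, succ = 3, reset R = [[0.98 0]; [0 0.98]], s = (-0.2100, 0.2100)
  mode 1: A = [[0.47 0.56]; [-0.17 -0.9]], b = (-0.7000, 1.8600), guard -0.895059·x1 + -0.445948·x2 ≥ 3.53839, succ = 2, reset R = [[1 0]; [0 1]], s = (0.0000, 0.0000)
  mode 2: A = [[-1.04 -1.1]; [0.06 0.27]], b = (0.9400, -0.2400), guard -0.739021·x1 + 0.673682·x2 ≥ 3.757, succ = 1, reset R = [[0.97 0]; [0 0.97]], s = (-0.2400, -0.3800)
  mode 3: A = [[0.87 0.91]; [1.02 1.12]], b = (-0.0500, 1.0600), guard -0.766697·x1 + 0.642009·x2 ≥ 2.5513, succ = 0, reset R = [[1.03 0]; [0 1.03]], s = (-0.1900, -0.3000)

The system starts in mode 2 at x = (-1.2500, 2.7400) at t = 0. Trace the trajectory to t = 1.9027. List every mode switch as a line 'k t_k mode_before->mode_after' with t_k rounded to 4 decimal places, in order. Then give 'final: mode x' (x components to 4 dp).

1 1.2340 2->1
final: 1 -2.3861 2.6914

Mode 2: guard c·x = 3.7570 hit at Δt = 1.2340 (t = 1.2340), x⁻ = (-2.0507, 3.3272) → reset → x⁺ = (-2.2292, 2.8474), jump to mode 1
Mode 1: flow for 0.6687 to horizon, guard not reached → x = (-2.3861, 2.6914)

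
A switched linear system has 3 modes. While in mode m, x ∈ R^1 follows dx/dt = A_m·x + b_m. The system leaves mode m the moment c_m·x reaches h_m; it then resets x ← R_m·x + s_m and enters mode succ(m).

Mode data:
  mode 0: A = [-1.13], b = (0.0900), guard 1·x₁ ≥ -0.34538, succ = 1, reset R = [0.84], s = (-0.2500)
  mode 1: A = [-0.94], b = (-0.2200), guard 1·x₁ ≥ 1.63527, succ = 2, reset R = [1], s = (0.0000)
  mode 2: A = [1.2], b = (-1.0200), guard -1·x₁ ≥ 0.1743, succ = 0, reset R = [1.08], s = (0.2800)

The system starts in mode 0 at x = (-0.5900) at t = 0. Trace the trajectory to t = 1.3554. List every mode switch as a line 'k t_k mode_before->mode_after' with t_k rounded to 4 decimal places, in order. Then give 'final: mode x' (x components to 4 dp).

Mode 0: guard c·x = -0.3454 hit at Δt = 0.4023 (t = 0.4023), x⁻ = (-0.3454) → reset → x⁺ = (-0.5401), jump to mode 1
Mode 1: flow for 0.9531 to horizon, guard not reached → x = (-0.3590)

1 0.4023 0->1
final: 1 -0.3590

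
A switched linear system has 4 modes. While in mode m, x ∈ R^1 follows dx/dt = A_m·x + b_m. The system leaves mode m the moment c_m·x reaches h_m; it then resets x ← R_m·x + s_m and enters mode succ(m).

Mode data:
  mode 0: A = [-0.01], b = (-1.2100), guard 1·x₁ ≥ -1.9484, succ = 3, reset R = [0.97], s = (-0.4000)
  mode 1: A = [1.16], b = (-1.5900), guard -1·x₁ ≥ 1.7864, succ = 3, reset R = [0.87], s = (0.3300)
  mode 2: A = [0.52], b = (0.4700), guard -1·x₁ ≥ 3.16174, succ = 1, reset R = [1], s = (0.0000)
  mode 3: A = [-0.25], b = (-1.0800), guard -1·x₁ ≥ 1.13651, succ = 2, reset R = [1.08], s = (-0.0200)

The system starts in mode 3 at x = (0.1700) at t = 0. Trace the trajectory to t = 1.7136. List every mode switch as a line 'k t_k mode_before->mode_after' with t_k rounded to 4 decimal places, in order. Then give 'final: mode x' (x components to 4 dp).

Mode 3: guard c·x = 1.1365 hit at Δt = 1.3755 (t = 1.3755), x⁻ = (-1.1365) → reset → x⁺ = (-1.2474), jump to mode 2
Mode 2: flow for 0.3381 to horizon, guard not reached → x = (-1.3135)

1 1.3755 3->2
final: 2 -1.3135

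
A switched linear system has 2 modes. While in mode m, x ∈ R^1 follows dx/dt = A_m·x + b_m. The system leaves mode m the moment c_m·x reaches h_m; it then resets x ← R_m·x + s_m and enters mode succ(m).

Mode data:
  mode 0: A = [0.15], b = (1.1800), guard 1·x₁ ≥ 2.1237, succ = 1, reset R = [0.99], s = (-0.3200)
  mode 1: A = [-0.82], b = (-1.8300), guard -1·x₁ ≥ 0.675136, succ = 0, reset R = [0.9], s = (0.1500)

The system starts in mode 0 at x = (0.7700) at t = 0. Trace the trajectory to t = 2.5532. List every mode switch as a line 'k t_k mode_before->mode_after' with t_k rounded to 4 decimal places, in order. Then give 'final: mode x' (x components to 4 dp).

Mode 0: guard c·x = 2.1237 hit at Δt = 0.9707 (t = 0.9707), x⁻ = (2.1237) → reset → x⁺ = (1.7825), jump to mode 1
Mode 1: guard c·x = 0.6751 hit at Δt = 1.1553 (t = 2.1260), x⁻ = (-0.6751) → reset → x⁺ = (-0.4576), jump to mode 0
Mode 0: flow for 0.4272 to horizon, guard not reached → x = (0.0327)

1 0.9707 0->1
2 2.1260 1->0
final: 0 0.0327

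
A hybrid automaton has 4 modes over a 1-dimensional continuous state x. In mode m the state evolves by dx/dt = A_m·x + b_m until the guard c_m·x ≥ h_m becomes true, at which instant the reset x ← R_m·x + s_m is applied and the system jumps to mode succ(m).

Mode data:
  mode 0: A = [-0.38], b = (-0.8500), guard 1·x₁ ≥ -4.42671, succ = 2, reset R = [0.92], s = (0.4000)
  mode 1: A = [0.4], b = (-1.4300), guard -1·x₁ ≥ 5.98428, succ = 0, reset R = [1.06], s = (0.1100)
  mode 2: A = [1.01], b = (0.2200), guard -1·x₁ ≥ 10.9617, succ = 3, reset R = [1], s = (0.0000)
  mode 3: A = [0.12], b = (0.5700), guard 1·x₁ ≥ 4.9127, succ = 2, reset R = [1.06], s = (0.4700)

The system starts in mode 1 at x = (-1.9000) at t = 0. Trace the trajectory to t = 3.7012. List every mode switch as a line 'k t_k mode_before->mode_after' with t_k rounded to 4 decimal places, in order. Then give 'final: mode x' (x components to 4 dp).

Mode 1: guard c·x = 5.9843 hit at Δt = 1.3933 (t = 1.3933), x⁻ = (-5.9843) → reset → x⁺ = (-6.2333), jump to mode 0
Mode 0: guard c·x = -4.4267 hit at Δt = 1.5831 (t = 2.9764), x⁻ = (-4.4267) → reset → x⁺ = (-3.6726), jump to mode 2
Mode 2: flow for 0.7248 to horizon, guard not reached → x = (-7.4014)

1 1.3933 1->0
2 2.9764 0->2
final: 2 -7.4014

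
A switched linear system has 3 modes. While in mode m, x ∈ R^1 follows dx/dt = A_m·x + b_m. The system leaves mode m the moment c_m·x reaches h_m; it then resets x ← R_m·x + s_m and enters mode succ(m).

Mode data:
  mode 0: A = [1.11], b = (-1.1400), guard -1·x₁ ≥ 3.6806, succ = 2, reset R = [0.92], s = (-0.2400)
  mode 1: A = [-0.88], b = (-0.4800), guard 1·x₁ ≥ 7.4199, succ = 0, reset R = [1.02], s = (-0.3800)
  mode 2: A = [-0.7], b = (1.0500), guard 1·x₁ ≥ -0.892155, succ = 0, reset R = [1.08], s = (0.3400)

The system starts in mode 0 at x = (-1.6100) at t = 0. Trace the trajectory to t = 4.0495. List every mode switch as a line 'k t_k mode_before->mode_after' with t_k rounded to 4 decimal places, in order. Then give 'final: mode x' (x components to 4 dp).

Mode 0: guard c·x = 3.6806 hit at Δt = 0.5221 (t = 0.5221), x⁻ = (-3.6806) → reset → x⁺ = (-3.6262), jump to mode 2
Mode 2: guard c·x = -0.8922 hit at Δt = 1.0888 (t = 1.6109), x⁻ = (-0.8922) → reset → x⁺ = (-0.6235), jump to mode 0
Mode 0: guard c·x = 3.6806 hit at Δt = 0.9442 (t = 2.5551), x⁻ = (-3.6806) → reset → x⁺ = (-3.6262), jump to mode 2
Mode 2: guard c·x = -0.8922 hit at Δt = 1.0888 (t = 3.6439), x⁻ = (-0.8922) → reset → x⁺ = (-0.6235), jump to mode 0
Mode 0: flow for 0.4056 to horizon, guard not reached → x = (-1.5621)

1 0.5221 0->2
2 1.6109 2->0
3 2.5551 0->2
4 3.6439 2->0
final: 0 -1.5621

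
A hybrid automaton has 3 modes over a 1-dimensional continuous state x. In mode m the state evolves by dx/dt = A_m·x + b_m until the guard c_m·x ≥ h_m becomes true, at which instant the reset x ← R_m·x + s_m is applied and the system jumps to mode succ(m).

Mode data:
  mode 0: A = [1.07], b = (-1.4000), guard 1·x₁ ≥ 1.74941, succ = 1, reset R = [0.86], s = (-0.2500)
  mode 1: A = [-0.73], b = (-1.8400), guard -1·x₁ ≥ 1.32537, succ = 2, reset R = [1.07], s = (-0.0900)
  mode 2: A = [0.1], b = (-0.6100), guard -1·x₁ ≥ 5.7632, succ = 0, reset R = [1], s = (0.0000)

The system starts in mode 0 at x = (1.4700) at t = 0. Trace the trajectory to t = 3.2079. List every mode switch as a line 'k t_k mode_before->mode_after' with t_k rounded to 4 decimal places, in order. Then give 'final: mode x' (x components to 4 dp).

Mode 0: guard c·x = 1.7494 hit at Δt = 0.9383 (t = 0.9383), x⁻ = (1.7494) → reset → x⁺ = (1.2545), jump to mode 1
Mode 1: guard c·x = 1.3254 hit at Δt = 1.5755 (t = 2.5138), x⁻ = (-1.3254) → reset → x⁺ = (-1.5081), jump to mode 2
Mode 2: flow for 0.6941 to horizon, guard not reached → x = (-2.0550)

1 0.9383 0->1
2 2.5138 1->2
final: 2 -2.0550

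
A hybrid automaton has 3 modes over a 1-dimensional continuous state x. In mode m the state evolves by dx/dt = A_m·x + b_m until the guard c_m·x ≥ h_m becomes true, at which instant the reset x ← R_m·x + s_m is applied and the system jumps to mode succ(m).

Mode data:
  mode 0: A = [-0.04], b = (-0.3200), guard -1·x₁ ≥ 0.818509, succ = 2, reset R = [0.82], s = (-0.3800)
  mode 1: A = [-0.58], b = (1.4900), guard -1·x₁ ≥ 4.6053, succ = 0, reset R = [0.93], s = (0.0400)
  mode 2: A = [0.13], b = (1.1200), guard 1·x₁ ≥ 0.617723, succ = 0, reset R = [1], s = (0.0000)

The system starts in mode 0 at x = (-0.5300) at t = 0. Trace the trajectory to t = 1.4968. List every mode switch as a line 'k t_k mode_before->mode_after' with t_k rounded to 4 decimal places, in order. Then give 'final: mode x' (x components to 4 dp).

Mode 0: guard c·x = 0.8185 hit at Δt = 0.9847 (t = 0.9847), x⁻ = (-0.8185) → reset → x⁺ = (-1.0512), jump to mode 2
Mode 2: flow for 0.5121 to horizon, guard not reached → x = (-0.5305)

1 0.9847 0->2
final: 2 -0.5305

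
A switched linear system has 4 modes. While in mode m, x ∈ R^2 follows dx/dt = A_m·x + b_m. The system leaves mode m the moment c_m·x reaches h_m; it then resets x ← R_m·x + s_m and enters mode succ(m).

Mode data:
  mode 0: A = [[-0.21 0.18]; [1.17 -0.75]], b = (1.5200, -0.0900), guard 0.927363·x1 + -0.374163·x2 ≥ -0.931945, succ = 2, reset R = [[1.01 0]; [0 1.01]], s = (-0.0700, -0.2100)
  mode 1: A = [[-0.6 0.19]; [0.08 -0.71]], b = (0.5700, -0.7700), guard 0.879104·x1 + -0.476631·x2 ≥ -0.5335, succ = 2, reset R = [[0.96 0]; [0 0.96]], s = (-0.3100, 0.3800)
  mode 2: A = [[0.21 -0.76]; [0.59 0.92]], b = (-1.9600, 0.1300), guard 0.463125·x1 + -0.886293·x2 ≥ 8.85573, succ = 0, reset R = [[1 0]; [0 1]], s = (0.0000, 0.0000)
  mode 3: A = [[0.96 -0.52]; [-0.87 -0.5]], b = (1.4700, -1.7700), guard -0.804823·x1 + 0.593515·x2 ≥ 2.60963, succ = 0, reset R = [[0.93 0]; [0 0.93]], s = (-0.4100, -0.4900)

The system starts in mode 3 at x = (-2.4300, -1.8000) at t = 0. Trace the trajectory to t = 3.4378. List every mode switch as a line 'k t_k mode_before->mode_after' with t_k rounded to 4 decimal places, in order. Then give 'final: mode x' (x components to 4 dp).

Mode 3: guard c·x = 2.6096 hit at Δt = 1.5636 (t = 1.5636), x⁻ = (-3.3605, -0.1600) → reset → x⁺ = (-3.5353, -0.6388), jump to mode 0
Mode 0: guard c·x = -0.9319 hit at Δt = 0.8869 (t = 2.4505), x⁻ = (-1.9607, -2.3689) → reset → x⁺ = (-2.0503, -2.6026), jump to mode 2
Mode 2: flow for 0.9873 to horizon, guard not reached → x = (-0.6321, -7.9485)

1 1.5636 3->0
2 2.4505 0->2
final: 2 -0.6321 -7.9485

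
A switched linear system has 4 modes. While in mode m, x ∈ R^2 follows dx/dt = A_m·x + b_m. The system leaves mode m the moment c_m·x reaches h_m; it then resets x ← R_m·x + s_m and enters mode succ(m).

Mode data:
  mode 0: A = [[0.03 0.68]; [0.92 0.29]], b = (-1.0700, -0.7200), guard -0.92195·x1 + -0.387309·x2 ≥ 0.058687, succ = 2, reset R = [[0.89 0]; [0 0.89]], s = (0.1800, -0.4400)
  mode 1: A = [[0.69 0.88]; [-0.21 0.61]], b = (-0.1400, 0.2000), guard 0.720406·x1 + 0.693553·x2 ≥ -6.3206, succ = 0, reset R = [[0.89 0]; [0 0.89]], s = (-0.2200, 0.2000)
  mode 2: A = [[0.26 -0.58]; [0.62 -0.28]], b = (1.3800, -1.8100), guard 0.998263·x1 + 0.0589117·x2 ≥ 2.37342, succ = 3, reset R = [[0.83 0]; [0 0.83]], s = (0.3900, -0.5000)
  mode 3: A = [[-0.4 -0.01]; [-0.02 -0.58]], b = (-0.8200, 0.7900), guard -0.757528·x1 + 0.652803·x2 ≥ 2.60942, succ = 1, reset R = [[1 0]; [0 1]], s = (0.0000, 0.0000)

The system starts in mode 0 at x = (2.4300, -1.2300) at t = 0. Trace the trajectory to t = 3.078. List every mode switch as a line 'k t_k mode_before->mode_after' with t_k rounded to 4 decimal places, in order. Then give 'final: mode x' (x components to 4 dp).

Mode 0: guard c·x = 0.0587 hit at Δt = 1.3235 (t = 1.3235), x⁻ = (0.3023, -0.8710) → reset → x⁺ = (0.4490, -1.2152), jump to mode 2
Mode 2: guard c·x = 2.3734 hit at Δt = 0.7729 (t = 2.0964), x⁻ = (2.4727, -1.6125) → reset → x⁺ = (2.4423, -1.8383), jump to mode 3
Mode 3: flow for 0.9816 to horizon, guard not reached → x = (0.9921, -0.4731)

1 1.3235 0->2
2 2.0964 2->3
final: 3 0.9921 -0.4731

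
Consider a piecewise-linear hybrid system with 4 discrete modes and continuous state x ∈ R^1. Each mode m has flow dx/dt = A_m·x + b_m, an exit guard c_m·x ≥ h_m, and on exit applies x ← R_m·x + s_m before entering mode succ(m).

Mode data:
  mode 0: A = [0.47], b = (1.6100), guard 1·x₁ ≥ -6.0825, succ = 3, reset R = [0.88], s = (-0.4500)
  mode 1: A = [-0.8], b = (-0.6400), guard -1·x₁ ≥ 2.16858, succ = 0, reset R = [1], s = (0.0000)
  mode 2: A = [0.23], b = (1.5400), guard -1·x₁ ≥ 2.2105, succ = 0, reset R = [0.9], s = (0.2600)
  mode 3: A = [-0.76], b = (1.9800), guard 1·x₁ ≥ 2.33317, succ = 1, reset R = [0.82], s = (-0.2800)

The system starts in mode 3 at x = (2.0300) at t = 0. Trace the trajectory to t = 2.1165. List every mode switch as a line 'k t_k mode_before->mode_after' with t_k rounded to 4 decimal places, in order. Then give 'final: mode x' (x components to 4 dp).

Mode 3: guard c·x = 2.3332 hit at Δt = 0.9851 (t = 0.9851), x⁻ = (2.3332) → reset → x⁺ = (1.6332), jump to mode 1
Mode 1: flow for 1.1314 to horizon, guard not reached → x = (0.1842)

1 0.9851 3->1
final: 1 0.1842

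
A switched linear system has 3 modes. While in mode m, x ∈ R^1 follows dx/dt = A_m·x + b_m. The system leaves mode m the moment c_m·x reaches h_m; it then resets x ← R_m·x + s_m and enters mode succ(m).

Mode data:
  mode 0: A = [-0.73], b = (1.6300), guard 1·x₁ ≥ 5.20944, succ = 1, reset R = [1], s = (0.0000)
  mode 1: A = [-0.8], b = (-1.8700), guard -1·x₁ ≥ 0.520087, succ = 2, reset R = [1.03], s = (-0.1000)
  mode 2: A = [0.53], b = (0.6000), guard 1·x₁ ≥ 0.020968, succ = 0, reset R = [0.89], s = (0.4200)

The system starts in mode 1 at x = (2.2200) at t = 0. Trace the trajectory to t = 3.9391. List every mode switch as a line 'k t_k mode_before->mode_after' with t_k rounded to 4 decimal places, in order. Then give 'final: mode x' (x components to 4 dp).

Mode 1: guard c·x = 0.5201 hit at Δt = 1.1492 (t = 1.1492), x⁻ = (-0.5201) → reset → x⁺ = (-0.6357), jump to mode 2
Mode 2: guard c·x = 0.0210 hit at Δt = 1.5902 (t = 2.7394), x⁻ = (0.0210) → reset → x⁺ = (0.4387), jump to mode 0
Mode 0: flow for 1.1997 to horizon, guard not reached → x = (1.4855)

1 1.1492 1->2
2 2.7394 2->0
final: 0 1.4855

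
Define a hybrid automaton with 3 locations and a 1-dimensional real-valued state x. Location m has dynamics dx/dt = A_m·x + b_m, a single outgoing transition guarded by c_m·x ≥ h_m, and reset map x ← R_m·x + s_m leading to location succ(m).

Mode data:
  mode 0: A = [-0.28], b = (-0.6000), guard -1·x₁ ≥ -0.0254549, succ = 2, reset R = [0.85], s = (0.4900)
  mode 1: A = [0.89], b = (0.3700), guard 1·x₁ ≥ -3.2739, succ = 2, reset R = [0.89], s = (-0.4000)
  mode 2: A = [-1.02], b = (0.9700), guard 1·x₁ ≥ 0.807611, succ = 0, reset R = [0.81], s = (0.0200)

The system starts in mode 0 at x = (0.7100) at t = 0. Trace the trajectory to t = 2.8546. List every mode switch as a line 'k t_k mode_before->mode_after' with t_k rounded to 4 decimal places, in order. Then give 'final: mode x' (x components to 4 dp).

Mode 0: guard c·x = -0.0255 hit at Δt = 0.9799 (t = 0.9799), x⁻ = (0.0255) → reset → x⁺ = (0.5116), jump to mode 2
Mode 2: guard c·x = 0.8076 hit at Δt = 1.0979 (t = 2.0778), x⁻ = (0.8076) → reset → x⁺ = (0.6742), jump to mode 0
Mode 0: flow for 0.7768 to horizon, guard not reached → x = (0.1235)

1 0.9799 0->2
2 2.0778 2->0
final: 0 0.1235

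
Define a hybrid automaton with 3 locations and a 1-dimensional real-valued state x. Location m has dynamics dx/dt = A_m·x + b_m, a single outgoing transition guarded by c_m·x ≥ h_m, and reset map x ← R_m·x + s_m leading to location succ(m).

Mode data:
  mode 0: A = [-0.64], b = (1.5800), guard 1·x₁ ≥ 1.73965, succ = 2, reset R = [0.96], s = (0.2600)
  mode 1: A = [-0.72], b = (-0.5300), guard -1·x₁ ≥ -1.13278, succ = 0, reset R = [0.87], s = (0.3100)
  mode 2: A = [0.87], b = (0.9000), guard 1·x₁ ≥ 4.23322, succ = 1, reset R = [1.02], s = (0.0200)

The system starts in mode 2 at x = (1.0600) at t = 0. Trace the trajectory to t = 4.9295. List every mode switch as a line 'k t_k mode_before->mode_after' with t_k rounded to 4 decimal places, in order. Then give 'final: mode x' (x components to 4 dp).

Mode 2: guard c·x = 4.2332 hit at Δt = 1.0601 (t = 1.0601), x⁻ = (4.2332) → reset → x⁺ = (4.3379), jump to mode 1
Mode 1: guard c·x = -1.1328 hit at Δt = 1.3872 (t = 2.4473), x⁻ = (1.1328) → reset → x⁺ = (1.2955), jump to mode 0
Mode 0: guard c·x = 1.7396 hit at Δt = 0.7433 (t = 3.1906), x⁻ = (1.7396) → reset → x⁺ = (1.9301), jump to mode 2
Mode 2: guard c·x = 4.2332 hit at Δt = 0.6608 (t = 3.8514), x⁻ = (4.2332) → reset → x⁺ = (4.3379), jump to mode 1
Mode 1: flow for 1.0781 to horizon, guard not reached → x = (1.5986)

1 1.0601 2->1
2 2.4473 1->0
3 3.1906 0->2
4 3.8514 2->1
final: 1 1.5986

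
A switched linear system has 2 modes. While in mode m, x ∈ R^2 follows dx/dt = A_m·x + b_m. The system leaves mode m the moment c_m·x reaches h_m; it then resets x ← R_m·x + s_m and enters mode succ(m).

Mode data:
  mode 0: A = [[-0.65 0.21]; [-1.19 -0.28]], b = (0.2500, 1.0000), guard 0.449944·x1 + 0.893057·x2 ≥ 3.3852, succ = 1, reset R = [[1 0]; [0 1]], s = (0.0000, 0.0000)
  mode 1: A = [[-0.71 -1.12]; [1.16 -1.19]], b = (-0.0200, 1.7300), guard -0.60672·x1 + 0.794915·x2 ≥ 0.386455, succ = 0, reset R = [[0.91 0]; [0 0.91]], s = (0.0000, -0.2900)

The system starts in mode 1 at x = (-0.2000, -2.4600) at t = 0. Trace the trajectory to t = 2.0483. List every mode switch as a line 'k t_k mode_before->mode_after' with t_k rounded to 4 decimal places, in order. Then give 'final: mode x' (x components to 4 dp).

1 1.0973 1->0
final: 0 0.3782 0.7773

Mode 1: guard c·x = 0.3865 hit at Δt = 1.0973 (t = 1.0973), x⁻ = (0.2290, 0.6610) → reset → x⁺ = (0.2084, 0.3115), jump to mode 0
Mode 0: flow for 0.9510 to horizon, guard not reached → x = (0.3782, 0.7773)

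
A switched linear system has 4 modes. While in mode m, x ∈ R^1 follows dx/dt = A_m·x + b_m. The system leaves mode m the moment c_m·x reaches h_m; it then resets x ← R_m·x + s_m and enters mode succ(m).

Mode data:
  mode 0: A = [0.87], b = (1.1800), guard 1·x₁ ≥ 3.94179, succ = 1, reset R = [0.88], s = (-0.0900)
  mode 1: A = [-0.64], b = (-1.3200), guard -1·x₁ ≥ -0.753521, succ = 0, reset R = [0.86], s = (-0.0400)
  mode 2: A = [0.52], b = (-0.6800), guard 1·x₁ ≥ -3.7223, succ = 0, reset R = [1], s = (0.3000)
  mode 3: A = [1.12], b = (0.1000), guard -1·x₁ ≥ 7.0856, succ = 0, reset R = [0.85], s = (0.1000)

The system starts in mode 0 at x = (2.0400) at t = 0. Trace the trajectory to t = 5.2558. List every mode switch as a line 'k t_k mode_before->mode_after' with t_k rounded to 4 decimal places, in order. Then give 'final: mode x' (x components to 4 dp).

Mode 0: guard c·x = 3.9418 hit at Δt = 0.5111 (t = 0.5111), x⁻ = (3.9418) → reset → x⁺ = (3.3788), jump to mode 1
Mode 1: guard c·x = -0.7535 hit at Δt = 1.0292 (t = 1.5403), x⁻ = (0.7535) → reset → x⁺ = (0.6080), jump to mode 0
Mode 0: guard c·x = 3.9418 hit at Δt = 1.1404 (t = 2.6807), x⁻ = (3.9418) → reset → x⁺ = (3.3788), jump to mode 1
Mode 1: guard c·x = -0.7535 hit at Δt = 1.0292 (t = 3.7099), x⁻ = (0.7535) → reset → x⁺ = (0.6080), jump to mode 0
Mode 0: guard c·x = 3.9418 hit at Δt = 1.1404 (t = 4.8504), x⁻ = (3.9418) → reset → x⁺ = (3.3788), jump to mode 1
Mode 1: flow for 0.4054 to horizon, guard not reached → x = (2.1353)

1 0.5111 0->1
2 1.5403 1->0
3 2.6807 0->1
4 3.7099 1->0
5 4.8504 0->1
final: 1 2.1353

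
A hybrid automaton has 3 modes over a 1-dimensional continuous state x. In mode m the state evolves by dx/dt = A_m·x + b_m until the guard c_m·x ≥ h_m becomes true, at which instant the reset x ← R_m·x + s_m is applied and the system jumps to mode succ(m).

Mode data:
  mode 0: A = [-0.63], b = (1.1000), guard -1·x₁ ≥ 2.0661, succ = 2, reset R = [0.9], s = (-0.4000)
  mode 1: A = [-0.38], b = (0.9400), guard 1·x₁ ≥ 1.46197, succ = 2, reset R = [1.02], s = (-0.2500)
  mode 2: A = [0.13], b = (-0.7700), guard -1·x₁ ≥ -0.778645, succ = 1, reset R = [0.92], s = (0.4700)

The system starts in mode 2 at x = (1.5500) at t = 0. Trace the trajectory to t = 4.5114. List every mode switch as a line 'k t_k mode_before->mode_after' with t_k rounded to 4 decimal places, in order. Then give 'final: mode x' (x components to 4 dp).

Mode 2: guard c·x = -0.7786 hit at Δt = 1.2496 (t = 1.2496), x⁻ = (0.7786) → reset → x⁺ = (1.1864), jump to mode 1
Mode 1: guard c·x = 1.4620 hit at Δt = 0.6340 (t = 1.8836), x⁻ = (1.4620) → reset → x⁺ = (1.2412), jump to mode 2
Mode 2: guard c·x = -0.7786 hit at Δt = 0.7248 (t = 2.6084), x⁻ = (0.7786) → reset → x⁺ = (1.1864), jump to mode 1
Mode 1: guard c·x = 1.4620 hit at Δt = 0.6340 (t = 3.2424), x⁻ = (1.4620) → reset → x⁺ = (1.2412), jump to mode 2
Mode 2: guard c·x = -0.7786 hit at Δt = 0.7248 (t = 3.9671), x⁻ = (0.7786) → reset → x⁺ = (1.1864), jump to mode 1
Mode 1: flow for 0.5443 to horizon, guard not reached → x = (1.4269)

1 1.2496 2->1
2 1.8836 1->2
3 2.6084 2->1
4 3.2424 1->2
5 3.9671 2->1
final: 1 1.4269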